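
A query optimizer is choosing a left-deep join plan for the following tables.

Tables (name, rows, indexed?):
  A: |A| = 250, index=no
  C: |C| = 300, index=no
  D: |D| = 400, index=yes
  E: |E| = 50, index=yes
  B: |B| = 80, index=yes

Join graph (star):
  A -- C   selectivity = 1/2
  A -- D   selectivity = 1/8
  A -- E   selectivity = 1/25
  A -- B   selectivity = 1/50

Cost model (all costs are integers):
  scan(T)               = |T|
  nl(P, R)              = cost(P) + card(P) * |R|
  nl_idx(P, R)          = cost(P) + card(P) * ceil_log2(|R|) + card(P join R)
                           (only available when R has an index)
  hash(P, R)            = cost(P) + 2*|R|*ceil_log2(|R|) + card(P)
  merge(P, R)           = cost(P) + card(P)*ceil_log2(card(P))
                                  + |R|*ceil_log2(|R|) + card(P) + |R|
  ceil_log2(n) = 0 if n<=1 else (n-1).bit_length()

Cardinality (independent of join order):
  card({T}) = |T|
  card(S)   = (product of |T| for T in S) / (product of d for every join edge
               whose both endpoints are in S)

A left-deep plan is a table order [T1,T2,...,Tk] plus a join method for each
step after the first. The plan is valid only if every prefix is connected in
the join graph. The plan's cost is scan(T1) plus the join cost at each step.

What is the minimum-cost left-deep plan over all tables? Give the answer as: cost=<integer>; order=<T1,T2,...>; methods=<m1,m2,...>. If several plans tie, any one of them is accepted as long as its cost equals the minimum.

Selinger DP (subsets sized 1..n):
  {A}: scan cost=250, card=250
  {C}: scan cost=300, card=300
  {D}: scan cost=400, card=400
  {E}: scan cost=50, card=50
  {B}: scan cost=80, card=80
  {AC}: card=37500; try (A,hash)→4600, (C,merge)→5500, (A,merge)→5550, (C,hash)→5900, (C,nl)→75250, (A,nl)→75300; best=4600 via (A,hash)
  {AD}: card=12500; try (A,hash)→4800, (D,merge)→6500, (A,merge)→6650, (D,hash)→7700, (D,nl_idx)→15000, (D,nl)→100250 …(+1); best=4800 via (A,hash)
  {AE}: card=500; try (E,hash)→1100, (E,nl_idx)→2250, (A,merge)→2650, (E,merge)→2850, (A,hash)→4100, (A,nl)→12550 …(+1); best=1100 via (E,hash)
  {AB}: card=400; try (B,hash)→1620, (B,nl_idx)→2400, (A,merge)→2970, (B,merge)→3140, (A,hash)→4160, (A,nl)→20080 …(+1); best=1620 via (B,hash)
  {ACD}: card=1875000; try (C,hash)→22700, (D,hash)→49300, (C,merge)→195300, (D,merge)→646100, (D,nl_idx)→2217100, (C,nl)→3754800 …(+1); best=22700 via (C,hash)
  {ACE}: card=75000; try (C,hash)→7000, (C,merge)→9100, (E,hash)→42700, (C,nl)→151100, (E,nl_idx)→304600, (E,merge)→642450 …(+1); best=7000 via (C,hash)
  {ABC}: card=60000; try (C,hash)→7420, (C,merge)→8620, (B,hash)→43220, (C,nl)→121620, (B,nl_idx)→327100, (B,merge)→642740 …(+1); best=7420 via (C,hash)
  {ADE}: card=25000; try (D,hash)→8800, (D,merge)→10100, (E,hash)→17900, (D,nl_idx)→30600, (E,nl_idx)→104800, (E,merge)→192650 …(+2); best=8800 via (D,hash)
  {ABD}: card=20000; try (D,hash)→9220, (D,merge)→9620, (B,hash)→18420, (D,nl_idx)→25220, (B,nl_idx)→112300, (D,nl)→161620 …(+2); best=9220 via (D,hash)
  {ABE}: card=800; try (E,hash)→2620, (B,hash)→2720, (E,nl_idx)→4820, (B,nl_idx)→5400, (E,merge)→5970, (B,merge)→6740 …(+2); best=2620 via (E,hash)
  {ACDE}: card=3750000; try (C,hash)→39200, (D,hash)→89200, (C,merge)→411800, (D,merge)→1361000, (E,hash)→1898300, (D,nl_idx)→4432000 …(+5); best=39200 via (C,hash)
  {ABCD}: card=3000000; try (C,hash)→34620, (D,hash)→74620, (C,merge)→332220, (D,merge)→1031420, (B,hash)→1898820, (D,nl_idx)→3547420 …(+5); best=34620 via (C,hash)
  {ABCE}: card=120000; try (C,hash)→8820, (C,merge)→14420, (E,hash)→68020, (B,hash)→83120, (C,nl)→242620, (E,nl_idx)→487420 …(+5); best=8820 via (C,hash)
  {ABDE}: card=40000; try (D,hash)→10620, (D,merge)→15420, (E,hash)→29820, (B,hash)→34920, (D,nl_idx)→49820, (E,nl_idx)→169220 …(+6); best=10620 via (D,hash)
  {ABCDE}: card=6000000; try (C,hash)→56020, (D,hash)→136020, (C,merge)→693620, (D,merge)→2172820, (E,hash)→3035220, (B,hash)→3790320 …(+9); best=56020 via (C,hash)

cost=56020; order=A,B,E,D,C; methods=hash,hash,hash,hash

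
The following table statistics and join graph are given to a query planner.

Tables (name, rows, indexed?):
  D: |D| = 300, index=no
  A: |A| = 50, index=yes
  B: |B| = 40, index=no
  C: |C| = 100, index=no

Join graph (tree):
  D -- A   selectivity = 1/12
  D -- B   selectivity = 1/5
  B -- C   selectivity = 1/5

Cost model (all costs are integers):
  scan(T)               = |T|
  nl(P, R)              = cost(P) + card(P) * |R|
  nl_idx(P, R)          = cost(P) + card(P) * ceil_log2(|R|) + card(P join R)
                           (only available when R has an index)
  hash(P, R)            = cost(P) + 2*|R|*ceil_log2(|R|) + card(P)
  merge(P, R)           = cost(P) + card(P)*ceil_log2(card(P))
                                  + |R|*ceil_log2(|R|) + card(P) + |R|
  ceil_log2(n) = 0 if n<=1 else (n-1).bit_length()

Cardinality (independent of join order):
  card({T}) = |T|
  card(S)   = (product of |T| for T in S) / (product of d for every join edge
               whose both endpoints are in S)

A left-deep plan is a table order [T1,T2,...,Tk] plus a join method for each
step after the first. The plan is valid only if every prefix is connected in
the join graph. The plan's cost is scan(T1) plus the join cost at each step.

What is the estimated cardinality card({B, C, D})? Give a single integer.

48000

Tables in S: B(40), C(100), D(300)
Edges inside S: D-B(d=5), B-C(d=5)
numerator = 40 * 100 * 300 = 1200000
denominator = 5 * 5 = 25
card(S) = 1200000 / 25 = 48000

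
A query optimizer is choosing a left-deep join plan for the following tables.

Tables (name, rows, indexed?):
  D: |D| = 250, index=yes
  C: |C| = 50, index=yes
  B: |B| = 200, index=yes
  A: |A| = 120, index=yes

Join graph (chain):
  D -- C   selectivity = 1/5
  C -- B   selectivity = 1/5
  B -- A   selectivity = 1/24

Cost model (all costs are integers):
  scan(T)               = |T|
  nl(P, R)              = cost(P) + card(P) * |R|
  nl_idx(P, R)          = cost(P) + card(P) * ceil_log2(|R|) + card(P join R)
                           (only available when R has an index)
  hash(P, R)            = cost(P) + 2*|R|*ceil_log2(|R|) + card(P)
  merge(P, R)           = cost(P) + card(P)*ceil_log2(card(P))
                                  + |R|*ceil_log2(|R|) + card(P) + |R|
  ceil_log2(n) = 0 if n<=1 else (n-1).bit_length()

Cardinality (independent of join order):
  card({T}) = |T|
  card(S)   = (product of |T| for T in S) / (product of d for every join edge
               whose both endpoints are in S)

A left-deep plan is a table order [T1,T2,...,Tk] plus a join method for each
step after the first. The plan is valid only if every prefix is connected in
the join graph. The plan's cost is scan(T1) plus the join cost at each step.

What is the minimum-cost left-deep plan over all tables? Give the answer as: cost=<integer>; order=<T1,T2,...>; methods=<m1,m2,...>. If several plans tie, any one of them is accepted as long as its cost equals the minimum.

Selinger DP (subsets sized 1..n):
  {D}: scan cost=250, card=250
  {C}: scan cost=50, card=50
  {B}: scan cost=200, card=200
  {A}: scan cost=120, card=120
  {CD}: card=2500; try (C,hash)→1100, (D,merge)→2650, (C,merge)→2850, (D,nl_idx)→2950, (D,hash)→4100, (C,nl_idx)→4250 …(+2); best=1100 via (C,hash)
  {BC}: card=2000; try (C,hash)→1000, (B,merge)→2200, (C,merge)→2350, (B,nl_idx)→2450, (B,hash)→3300, (C,nl_idx)→3400 …(+2); best=1000 via (C,hash)
  {AB}: card=1000; try (B,nl_idx)→2080, (A,hash)→2080, (A,nl_idx)→2600, (B,merge)→2880, (A,merge)→2960, (B,hash)→3440 …(+2); best=2080 via (B,nl_idx)
  {BCD}: card=100000; try (B,hash)→6800, (D,hash)→7000, (D,merge)→27250, (B,merge)→35400, (D,nl_idx)→117000, (B,nl_idx)→121100 …(+2); best=6800 via (B,hash)
  {ABC}: card=10000; try (C,hash)→3680, (A,hash)→4680, (C,merge)→13430, (C,nl_idx)→18080, (A,nl_idx)→25000, (A,merge)→25960 …(+2); best=3680 via (C,hash)
  {ABCD}: card=500000; try (D,hash)→17680, (A,hash)→108480, (D,merge)→155930, (D,nl_idx)→583680, (A,nl_idx)→1206800, (A,merge)→1807760 …(+2); best=17680 via (D,hash)

cost=17680; order=A,B,C,D; methods=nl_idx,hash,hash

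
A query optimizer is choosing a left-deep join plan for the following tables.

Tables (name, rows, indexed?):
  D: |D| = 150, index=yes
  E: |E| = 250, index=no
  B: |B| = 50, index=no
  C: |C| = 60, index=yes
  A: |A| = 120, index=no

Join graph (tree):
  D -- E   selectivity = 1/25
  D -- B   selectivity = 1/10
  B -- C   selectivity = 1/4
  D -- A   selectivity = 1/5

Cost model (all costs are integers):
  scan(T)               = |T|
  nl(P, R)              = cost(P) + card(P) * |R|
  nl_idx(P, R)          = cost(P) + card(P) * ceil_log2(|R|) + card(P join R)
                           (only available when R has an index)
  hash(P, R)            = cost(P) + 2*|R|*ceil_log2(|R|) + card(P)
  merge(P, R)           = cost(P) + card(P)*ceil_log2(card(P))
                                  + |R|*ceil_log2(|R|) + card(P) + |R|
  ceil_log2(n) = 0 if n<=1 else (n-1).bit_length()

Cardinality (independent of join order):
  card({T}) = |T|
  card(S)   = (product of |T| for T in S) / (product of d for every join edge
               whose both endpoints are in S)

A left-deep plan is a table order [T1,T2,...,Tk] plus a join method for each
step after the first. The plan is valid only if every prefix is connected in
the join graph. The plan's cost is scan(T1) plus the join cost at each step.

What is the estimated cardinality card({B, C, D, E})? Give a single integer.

Tables in S: B(50), C(60), D(150), E(250)
Edges inside S: D-E(d=25), D-B(d=10), B-C(d=4)
numerator = 50 * 60 * 150 * 250 = 112500000
denominator = 25 * 10 * 4 = 1000
card(S) = 112500000 / 1000 = 112500

112500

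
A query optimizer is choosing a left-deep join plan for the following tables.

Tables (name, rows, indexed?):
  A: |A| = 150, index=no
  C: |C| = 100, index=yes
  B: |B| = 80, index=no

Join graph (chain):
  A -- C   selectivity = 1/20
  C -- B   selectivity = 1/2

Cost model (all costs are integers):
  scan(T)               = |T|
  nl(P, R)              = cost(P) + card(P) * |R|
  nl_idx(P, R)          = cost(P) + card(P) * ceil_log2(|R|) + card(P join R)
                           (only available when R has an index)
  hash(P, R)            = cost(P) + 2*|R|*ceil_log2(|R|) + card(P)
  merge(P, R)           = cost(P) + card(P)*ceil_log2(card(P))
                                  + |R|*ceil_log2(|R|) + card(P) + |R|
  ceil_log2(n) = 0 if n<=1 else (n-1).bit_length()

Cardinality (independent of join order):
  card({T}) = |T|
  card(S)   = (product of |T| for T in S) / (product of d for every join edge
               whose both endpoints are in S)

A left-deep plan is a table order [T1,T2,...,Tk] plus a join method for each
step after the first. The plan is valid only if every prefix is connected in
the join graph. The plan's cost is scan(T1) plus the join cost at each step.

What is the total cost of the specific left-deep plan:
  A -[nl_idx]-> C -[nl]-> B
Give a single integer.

step 1: scan A: cost=150, card=150
step 2: join C via nl_idx
    card(P join C) = 150*100/(20) = 750
    cost = 150 + 150*7 + 750 = 1950
step 3: join B via nl
    card(P join B) = 750*80/(2) = 30000
    cost = 1950 + 750*80 = 61950

61950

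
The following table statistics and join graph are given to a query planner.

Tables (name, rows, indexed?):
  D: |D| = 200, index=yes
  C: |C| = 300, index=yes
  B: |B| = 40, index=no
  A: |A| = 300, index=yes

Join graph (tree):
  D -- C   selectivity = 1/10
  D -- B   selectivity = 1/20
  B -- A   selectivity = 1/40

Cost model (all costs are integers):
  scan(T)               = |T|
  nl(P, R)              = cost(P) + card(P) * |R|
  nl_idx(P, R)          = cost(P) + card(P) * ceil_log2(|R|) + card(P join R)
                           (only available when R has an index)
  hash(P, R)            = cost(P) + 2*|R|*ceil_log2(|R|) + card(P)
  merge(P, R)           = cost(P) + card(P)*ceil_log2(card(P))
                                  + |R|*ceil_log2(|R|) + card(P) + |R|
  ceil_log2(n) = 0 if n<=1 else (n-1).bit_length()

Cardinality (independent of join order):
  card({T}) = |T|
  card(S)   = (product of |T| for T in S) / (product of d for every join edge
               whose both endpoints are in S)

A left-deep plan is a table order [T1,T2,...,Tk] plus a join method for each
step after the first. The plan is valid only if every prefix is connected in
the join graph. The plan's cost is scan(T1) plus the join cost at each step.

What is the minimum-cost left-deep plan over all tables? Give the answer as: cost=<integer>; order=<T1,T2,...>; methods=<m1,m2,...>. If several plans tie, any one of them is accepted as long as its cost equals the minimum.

Selinger DP (subsets sized 1..n):
  {D}: scan cost=200, card=200
  {C}: scan cost=300, card=300
  {B}: scan cost=40, card=40
  {A}: scan cost=300, card=300
  {CD}: card=6000; try (D,hash)→3800, (C,merge)→5000, (D,merge)→5100, (C,hash)→5800, (C,nl_idx)→8000, (D,nl_idx)→8700 …(+2); best=3800 via (D,hash)
  {BD}: card=400; try (D,nl_idx)→760, (B,hash)→880, (D,merge)→2120, (B,merge)→2280, (D,hash)→3280, (D,nl)→8040 …(+1); best=760 via (D,nl_idx)
  {AB}: card=300; try (A,nl_idx)→700, (B,hash)→1080, (A,merge)→3320, (B,merge)→3580, (A,hash)→5480, (A,nl)→12040 …(+1); best=700 via (A,nl_idx)
  {BCD}: card=12000; try (C,hash)→6560, (C,merge)→7760, (B,hash)→10280, (C,nl_idx)→16360, (B,merge)→88080, (C,nl)→120760 …(+1); best=6560 via (C,hash)
  {ABD}: card=3000; try (D,hash)→4200, (D,merge)→5500, (D,nl_idx)→6100, (A,hash)→6560, (A,nl_idx)→7360, (A,merge)→7760 …(+2); best=4200 via (D,hash)
  {ABCD}: card=90000; try (C,hash)→12600, (A,hash)→23960, (C,merge)→46200, (C,nl_idx)→121200, (A,merge)→189560, (A,nl_idx)→204560 …(+2); best=12600 via (C,hash)

cost=12600; order=B,A,D,C; methods=nl_idx,hash,hash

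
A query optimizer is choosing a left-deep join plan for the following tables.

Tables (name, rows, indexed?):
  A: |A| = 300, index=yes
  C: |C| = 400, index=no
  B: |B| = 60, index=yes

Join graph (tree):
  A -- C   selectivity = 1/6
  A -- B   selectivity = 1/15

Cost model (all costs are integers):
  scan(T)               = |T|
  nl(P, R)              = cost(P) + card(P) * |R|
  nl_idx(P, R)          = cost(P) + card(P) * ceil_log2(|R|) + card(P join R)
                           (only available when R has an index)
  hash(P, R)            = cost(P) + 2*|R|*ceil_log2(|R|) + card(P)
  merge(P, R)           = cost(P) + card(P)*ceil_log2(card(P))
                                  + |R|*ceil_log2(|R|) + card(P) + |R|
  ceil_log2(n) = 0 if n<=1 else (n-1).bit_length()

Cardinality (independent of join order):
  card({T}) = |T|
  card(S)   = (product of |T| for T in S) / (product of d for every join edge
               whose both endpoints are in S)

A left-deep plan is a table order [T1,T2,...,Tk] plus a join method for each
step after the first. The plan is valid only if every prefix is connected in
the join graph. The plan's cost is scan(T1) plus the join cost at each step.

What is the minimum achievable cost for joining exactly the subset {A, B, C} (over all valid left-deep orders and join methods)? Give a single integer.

Selinger DP over subsets of {A,B,C}:
  {A}: scan cost=300, card=300
  {C}: scan cost=400, card=400
  {B}: scan cost=60, card=60
  {AC}: card=20000; try (A,hash)→6200, (C,merge)→7300, (A,merge)→7400, (C,hash)→7800, (A,nl_idx)→24000, (C,nl)→120300 …(+1); best=6200 via (A,hash)
  {AB}: card=1200; try (B,hash)→1320, (A,nl_idx)→1800, (B,nl_idx)→3300, (A,merge)→3480, (B,merge)→3720, (A,hash)→5520 …(+2); best=1320 via (B,hash)
  {ABC}: card=80000; try (C,hash)→9720, (C,merge)→19720, (B,hash)→26920, (B,nl_idx)→206200, (B,merge)→326620, (C,nl)→481320 …(+1); best=9720 via (C,hash)

9720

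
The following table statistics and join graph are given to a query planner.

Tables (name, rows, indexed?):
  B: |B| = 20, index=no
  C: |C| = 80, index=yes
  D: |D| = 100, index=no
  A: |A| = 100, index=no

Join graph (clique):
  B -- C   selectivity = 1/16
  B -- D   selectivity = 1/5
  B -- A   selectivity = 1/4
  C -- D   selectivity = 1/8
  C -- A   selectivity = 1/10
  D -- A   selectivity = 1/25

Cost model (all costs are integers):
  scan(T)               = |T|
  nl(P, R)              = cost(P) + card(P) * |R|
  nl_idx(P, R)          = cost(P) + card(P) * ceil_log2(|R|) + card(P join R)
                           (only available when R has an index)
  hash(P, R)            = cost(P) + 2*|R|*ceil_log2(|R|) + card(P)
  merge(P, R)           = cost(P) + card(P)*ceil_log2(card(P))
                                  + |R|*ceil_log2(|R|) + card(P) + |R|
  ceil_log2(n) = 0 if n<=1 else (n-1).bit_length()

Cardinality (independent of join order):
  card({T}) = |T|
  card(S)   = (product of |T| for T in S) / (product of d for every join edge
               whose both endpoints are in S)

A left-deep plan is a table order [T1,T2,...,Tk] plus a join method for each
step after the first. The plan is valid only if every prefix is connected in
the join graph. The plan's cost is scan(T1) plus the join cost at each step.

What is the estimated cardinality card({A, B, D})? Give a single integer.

400

Tables in S: A(100), B(20), D(100)
Edges inside S: B-D(d=5), B-A(d=4), D-A(d=25)
numerator = 100 * 20 * 100 = 200000
denominator = 5 * 4 * 25 = 500
card(S) = 200000 / 500 = 400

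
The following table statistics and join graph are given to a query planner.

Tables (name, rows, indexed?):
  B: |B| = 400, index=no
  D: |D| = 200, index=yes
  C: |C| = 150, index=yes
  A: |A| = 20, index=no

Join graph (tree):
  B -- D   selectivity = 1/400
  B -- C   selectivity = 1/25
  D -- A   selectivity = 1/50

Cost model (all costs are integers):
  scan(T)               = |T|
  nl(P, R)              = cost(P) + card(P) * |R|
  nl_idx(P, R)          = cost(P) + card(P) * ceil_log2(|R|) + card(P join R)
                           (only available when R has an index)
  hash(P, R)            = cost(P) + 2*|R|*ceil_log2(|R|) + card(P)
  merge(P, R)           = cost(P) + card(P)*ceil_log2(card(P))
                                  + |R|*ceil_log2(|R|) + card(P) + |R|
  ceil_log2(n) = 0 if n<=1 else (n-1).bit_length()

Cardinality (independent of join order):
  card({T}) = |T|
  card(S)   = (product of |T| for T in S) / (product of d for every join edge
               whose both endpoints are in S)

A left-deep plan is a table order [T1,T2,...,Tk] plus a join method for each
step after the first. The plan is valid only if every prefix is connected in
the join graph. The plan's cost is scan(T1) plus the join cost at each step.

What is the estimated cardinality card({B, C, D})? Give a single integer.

Tables in S: B(400), C(150), D(200)
Edges inside S: B-D(d=400), B-C(d=25)
numerator = 400 * 150 * 200 = 12000000
denominator = 400 * 25 = 10000
card(S) = 12000000 / 10000 = 1200

1200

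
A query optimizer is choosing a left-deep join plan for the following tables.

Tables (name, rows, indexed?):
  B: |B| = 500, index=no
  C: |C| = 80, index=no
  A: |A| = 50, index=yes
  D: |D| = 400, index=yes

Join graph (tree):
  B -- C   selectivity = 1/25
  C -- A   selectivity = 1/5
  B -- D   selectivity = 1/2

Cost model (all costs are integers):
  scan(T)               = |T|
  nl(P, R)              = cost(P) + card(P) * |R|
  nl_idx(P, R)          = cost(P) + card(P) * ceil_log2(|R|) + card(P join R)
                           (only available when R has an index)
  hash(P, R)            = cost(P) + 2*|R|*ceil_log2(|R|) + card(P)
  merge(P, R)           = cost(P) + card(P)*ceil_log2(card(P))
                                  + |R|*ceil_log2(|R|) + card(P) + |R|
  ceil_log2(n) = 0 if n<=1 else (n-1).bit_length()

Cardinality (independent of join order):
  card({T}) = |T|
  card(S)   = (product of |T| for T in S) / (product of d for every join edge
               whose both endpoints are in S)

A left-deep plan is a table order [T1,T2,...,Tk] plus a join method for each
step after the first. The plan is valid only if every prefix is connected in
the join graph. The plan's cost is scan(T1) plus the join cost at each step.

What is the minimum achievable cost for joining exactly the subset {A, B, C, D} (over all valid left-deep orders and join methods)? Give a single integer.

27520

Selinger DP over subsets of {A,B,C,D}:
  {B}: scan cost=500, card=500
  {C}: scan cost=80, card=80
  {A}: scan cost=50, card=50
  {D}: scan cost=400, card=400
  {BC}: card=1600; try (C,hash)→2120, (B,merge)→5720, (C,merge)→6140, (B,hash)→9160, (B,nl)→40080, (C,nl)→40500; best=2120 via (C,hash)
  {BD}: card=100000; try (D,hash)→8200, (B,merge)→9400, (D,merge)→9500, (B,hash)→9800, (D,nl_idx)→105000, (B,nl)→200400 …(+1); best=8200 via (D,hash)
  {AC}: card=800; try (A,hash)→760, (C,merge)→1040, (A,merge)→1070, (C,hash)→1220, (A,nl_idx)→1360, (C,nl)→4050 …(+1); best=760 via (A,hash)
  {ABC}: card=16000; try (A,hash)→4320, (B,hash)→10560, (B,merge)→14560, (A,merge)→21670, (A,nl_idx)→27720, (A,nl)→82120 …(+1); best=4320 via (A,hash)
  {BCD}: card=320000; try (D,hash)→10920, (D,merge)→25320, (C,hash)→109320, (D,nl_idx)→336520, (D,nl)→642120, (C,merge)→1808840 …(+1); best=10920 via (D,hash)
  {ABCD}: card=3200000; try (D,hash)→27520, (D,merge)→248320, (A,hash)→331520, (D,nl_idx)→3348320, (A,nl_idx)→5130920, (D,nl)→6404320 …(+2); best=27520 via (D,hash)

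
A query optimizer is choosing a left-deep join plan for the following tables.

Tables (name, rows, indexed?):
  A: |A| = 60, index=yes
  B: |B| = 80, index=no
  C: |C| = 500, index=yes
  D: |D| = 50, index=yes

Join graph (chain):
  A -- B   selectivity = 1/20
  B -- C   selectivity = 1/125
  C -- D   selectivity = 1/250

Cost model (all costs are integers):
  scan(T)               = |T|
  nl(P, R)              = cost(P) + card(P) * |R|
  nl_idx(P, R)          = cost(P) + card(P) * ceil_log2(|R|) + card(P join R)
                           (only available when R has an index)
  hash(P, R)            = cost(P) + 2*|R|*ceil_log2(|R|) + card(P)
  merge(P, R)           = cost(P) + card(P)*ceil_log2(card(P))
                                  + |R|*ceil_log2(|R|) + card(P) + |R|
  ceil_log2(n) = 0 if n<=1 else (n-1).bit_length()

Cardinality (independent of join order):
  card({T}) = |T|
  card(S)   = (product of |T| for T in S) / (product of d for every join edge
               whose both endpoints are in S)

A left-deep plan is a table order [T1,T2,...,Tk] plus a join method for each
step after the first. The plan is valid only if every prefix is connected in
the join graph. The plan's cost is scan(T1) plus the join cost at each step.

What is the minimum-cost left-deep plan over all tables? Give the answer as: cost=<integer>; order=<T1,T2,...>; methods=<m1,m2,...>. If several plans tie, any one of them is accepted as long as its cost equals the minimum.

Selinger DP (subsets sized 1..n):
  {A}: scan cost=60, card=60
  {B}: scan cost=80, card=80
  {C}: scan cost=500, card=500
  {D}: scan cost=50, card=50
  {AB}: card=240; try (A,nl_idx)→800, (A,hash)→880, (B,merge)→1120, (A,merge)→1140, (B,hash)→1240, (B,nl)→4860 …(+1); best=800 via (A,nl_idx)
  {BC}: card=320; try (C,nl_idx)→1120, (B,hash)→2120, (C,merge)→5720, (B,merge)→6140, (C,hash)→9160, (C,nl)→40080 …(+1); best=1120 via (C,nl_idx)
  {CD}: card=100; try (C,nl_idx)→600, (D,hash)→1600, (D,nl_idx)→3600, (C,merge)→5400, (D,merge)→5850, (C,hash)→9100 …(+2); best=600 via (C,nl_idx)
  {ABC}: card=960; try (A,hash)→2160, (C,nl_idx)→3920, (A,nl_idx)→4000, (A,merge)→4740, (C,merge)→7960, (C,hash)→10040 …(+2); best=2160 via (A,hash)
  {BCD}: card=64; try (B,hash)→1820, (D,hash)→2040, (B,merge)→2040, (D,nl_idx)→3104, (D,merge)→4670, (B,nl)→8600 …(+1); best=1820 via (B,hash)
  {ABCD}: card=192; try (A,nl_idx)→2396, (A,hash)→2604, (A,merge)→2688, (D,hash)→3720, (A,nl)→5660, (D,nl_idx)→8112 …(+2); best=2396 via (A,nl_idx)

cost=2396; order=D,C,B,A; methods=nl_idx,hash,nl_idx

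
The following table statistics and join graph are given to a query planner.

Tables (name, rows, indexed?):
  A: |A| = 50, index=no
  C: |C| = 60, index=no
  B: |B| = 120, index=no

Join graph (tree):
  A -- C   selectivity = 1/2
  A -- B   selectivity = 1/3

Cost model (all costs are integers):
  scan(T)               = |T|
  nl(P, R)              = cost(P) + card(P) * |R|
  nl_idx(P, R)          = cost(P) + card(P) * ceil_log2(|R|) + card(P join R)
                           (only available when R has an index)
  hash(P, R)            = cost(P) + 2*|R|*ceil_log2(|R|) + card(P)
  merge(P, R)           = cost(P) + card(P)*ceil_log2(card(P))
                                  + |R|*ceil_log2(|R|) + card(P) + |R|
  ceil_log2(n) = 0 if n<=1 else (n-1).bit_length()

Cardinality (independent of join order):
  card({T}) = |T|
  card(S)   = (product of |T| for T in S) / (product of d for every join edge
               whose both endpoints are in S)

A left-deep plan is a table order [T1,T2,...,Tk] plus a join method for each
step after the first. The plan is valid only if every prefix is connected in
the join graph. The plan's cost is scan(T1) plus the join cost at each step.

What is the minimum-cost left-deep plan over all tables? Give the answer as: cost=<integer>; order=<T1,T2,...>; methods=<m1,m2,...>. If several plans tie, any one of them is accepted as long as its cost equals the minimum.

Selinger DP (subsets sized 1..n):
  {A}: scan cost=50, card=50
  {C}: scan cost=60, card=60
  {B}: scan cost=120, card=120
  {AC}: card=1500; try (A,hash)→720, (C,hash)→820, (C,merge)→820, (A,merge)→830, (C,nl)→3050, (A,nl)→3060; best=720 via (A,hash)
  {AB}: card=2000; try (A,hash)→840, (B,merge)→1360, (A,merge)→1430, (B,hash)→1780, (B,nl)→6050, (A,nl)→6120; best=840 via (A,hash)
  {ABC}: card=60000; try (C,hash)→3560, (B,hash)→3900, (B,merge)→19680, (C,merge)→25260, (C,nl)→120840, (B,nl)→180720; best=3560 via (C,hash)

cost=3560; order=B,A,C; methods=hash,hash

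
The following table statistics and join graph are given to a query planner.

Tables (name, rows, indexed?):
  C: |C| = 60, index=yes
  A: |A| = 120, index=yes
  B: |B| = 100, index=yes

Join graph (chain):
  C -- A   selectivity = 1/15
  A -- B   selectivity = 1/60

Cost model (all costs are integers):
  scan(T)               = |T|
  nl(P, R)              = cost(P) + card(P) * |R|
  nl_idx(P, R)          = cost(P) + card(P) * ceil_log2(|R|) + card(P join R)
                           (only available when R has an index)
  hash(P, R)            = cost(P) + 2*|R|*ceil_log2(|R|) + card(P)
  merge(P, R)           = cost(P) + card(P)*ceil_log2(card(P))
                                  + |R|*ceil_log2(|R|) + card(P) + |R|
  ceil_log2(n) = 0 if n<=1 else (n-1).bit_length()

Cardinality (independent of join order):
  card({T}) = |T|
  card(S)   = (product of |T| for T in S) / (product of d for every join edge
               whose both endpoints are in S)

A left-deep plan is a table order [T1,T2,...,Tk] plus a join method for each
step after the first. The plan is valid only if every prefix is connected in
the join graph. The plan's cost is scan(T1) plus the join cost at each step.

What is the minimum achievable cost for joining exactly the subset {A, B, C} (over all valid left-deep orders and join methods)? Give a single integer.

Selinger DP over subsets of {A,B,C}:
  {C}: scan cost=60, card=60
  {A}: scan cost=120, card=120
  {B}: scan cost=100, card=100
  {AC}: card=480; try (C,hash)→960, (A,nl_idx)→960, (C,nl_idx)→1320, (A,merge)→1440, (C,merge)→1500, (A,hash)→1800 …(+2); best=960 via (C,hash)
  {AB}: card=200; try (A,nl_idx)→1000, (B,nl_idx)→1160, (B,hash)→1640, (A,merge)→1860, (B,merge)→1880, (A,hash)→1880 …(+2); best=1000 via (A,nl_idx)
  {ABC}: card=800; try (C,hash)→1920, (B,hash)→2840, (C,nl_idx)→3000, (C,merge)→3220, (B,nl_idx)→5120, (B,merge)→6560 …(+2); best=1920 via (C,hash)

1920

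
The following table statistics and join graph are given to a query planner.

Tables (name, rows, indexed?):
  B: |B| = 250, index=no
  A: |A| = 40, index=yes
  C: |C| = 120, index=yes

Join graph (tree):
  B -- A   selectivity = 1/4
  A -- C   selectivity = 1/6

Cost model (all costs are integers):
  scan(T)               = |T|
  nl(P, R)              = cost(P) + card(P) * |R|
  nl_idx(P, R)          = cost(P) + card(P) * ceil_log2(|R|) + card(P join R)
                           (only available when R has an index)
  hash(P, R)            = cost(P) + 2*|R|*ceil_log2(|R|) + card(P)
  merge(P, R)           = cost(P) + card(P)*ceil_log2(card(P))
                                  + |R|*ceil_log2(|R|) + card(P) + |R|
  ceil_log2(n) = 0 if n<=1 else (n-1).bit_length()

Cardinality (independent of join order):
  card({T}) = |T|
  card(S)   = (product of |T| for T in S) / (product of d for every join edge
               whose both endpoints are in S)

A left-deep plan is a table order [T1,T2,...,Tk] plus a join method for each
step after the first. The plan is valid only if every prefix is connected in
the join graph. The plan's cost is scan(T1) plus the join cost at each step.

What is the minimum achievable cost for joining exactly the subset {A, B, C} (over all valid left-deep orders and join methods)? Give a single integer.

Selinger DP over subsets of {A,B,C}:
  {B}: scan cost=250, card=250
  {A}: scan cost=40, card=40
  {C}: scan cost=120, card=120
  {AB}: card=2500; try (A,hash)→980, (B,merge)→2570, (A,merge)→2780, (B,hash)→4080, (A,nl_idx)→4250, (B,nl)→10040 …(+1); best=980 via (A,hash)
  {AC}: card=800; try (A,hash)→720, (C,nl_idx)→1120, (C,merge)→1280, (A,merge)→1360, (A,nl_idx)→1640, (C,hash)→1760 …(+2); best=720 via (A,hash)
  {ABC}: card=50000; try (C,hash)→5160, (B,hash)→5520, (B,merge)→11770, (C,merge)→34440, (C,nl_idx)→68480, (B,nl)→200720 …(+1); best=5160 via (C,hash)

5160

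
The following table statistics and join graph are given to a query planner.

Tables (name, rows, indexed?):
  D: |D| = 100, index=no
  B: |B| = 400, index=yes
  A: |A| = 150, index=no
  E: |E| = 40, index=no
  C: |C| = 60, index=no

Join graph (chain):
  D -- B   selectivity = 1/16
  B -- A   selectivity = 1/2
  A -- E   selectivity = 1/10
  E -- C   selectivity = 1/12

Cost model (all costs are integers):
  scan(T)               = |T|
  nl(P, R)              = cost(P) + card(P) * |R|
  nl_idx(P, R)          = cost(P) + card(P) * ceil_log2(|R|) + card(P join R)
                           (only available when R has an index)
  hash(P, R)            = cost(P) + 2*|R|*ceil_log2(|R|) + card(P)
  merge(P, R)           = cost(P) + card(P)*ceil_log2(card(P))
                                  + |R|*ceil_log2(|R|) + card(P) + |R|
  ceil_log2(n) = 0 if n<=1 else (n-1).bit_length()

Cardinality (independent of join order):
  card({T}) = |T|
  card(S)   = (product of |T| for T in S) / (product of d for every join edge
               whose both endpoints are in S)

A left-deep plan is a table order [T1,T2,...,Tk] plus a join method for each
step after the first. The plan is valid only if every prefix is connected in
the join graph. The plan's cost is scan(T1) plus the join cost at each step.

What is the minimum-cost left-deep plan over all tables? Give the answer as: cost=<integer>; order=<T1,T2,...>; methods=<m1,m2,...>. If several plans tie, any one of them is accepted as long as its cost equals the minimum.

cost=613700; order=A,E,C,B,D; methods=hash,hash,hash,hash

Selinger DP (subsets sized 1..n):
  {D}: scan cost=100, card=100
  {B}: scan cost=400, card=400
  {A}: scan cost=150, card=150
  {E}: scan cost=40, card=40
  {C}: scan cost=60, card=60
  {BD}: card=2500; try (D,hash)→2200, (B,nl_idx)→3500, (B,merge)→4900, (D,merge)→5200, (B,hash)→7400, (B,nl)→40100 …(+1); best=2200 via (D,hash)
  {AB}: card=30000; try (A,hash)→3200, (B,merge)→5500, (A,merge)→5750, (B,hash)→7500, (B,nl_idx)→31500, (B,nl)→60150 …(+1); best=3200 via (A,hash)
  {AE}: card=600; try (E,hash)→780, (A,merge)→1670, (E,merge)→1780, (A,hash)→2480, (A,nl)→6040, (E,nl)→6150; best=780 via (E,hash)
  {CE}: card=200; try (E,hash)→600, (C,merge)→740, (E,merge)→760, (C,hash)→800, (C,nl)→2440, (E,nl)→2460; best=600 via (E,hash)
  {ABD}: card=187500; try (A,hash)→7100, (D,hash)→34600, (A,merge)→36050, (A,nl)→377200, (D,merge)→484000, (D,nl)→3003200; best=7100 via (A,hash)
  {ABE}: card=120000; try (B,hash)→8580, (B,merge)→11380, (E,hash)→33680, (B,nl_idx)→126180, (B,nl)→240780, (E,merge)→483480 …(+1); best=8580 via (B,hash)
  {ACE}: card=3000; try (C,hash)→2100, (A,hash)→3200, (A,merge)→3750, (C,merge)→7800, (A,nl)→30600, (C,nl)→36780; best=2100 via (C,hash)
  {ABDE}: card=750000; try (D,hash)→129980, (E,hash)→195080, (D,merge)→2169380, (E,merge)→3569880, (E,nl)→7507100, (D,nl)→12008580; best=129980 via (D,hash)
  {ABCE}: card=600000; try (B,hash)→12300, (B,merge)→45100, (C,hash)→129300, (B,nl_idx)→629100, (B,nl)→1202100, (C,merge)→2169000 …(+1); best=12300 via (B,hash)
  {ABCDE}: card=3750000; try (D,hash)→613700, (C,hash)→880700, (D,merge)→12613100, (C,merge)→15880400, (C,nl)→45129980, (D,nl)→60012300; best=613700 via (D,hash)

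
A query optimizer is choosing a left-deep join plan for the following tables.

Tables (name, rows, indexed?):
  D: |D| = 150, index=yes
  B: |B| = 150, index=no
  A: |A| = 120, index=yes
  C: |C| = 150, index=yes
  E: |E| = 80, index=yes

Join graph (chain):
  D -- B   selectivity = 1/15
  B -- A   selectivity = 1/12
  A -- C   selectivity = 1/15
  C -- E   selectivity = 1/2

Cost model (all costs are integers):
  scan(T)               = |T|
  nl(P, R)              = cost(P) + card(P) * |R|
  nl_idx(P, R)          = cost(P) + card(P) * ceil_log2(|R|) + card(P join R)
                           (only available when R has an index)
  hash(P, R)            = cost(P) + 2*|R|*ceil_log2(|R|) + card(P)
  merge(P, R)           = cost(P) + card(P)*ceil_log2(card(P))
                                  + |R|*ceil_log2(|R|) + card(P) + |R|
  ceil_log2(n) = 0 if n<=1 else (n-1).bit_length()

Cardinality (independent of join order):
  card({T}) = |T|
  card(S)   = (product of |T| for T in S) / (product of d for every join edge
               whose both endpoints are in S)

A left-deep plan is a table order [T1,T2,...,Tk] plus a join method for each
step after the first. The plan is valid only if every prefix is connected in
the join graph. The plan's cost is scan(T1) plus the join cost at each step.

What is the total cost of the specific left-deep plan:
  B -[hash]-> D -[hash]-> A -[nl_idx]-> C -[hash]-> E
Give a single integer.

step 1: scan B: cost=150, card=150
step 2: join D via hash
    card(P join D) = 150*150/(15) = 1500
    cost = 150 + 2*150*8 + 150 = 2700
step 3: join A via hash
    card(P join A) = 1500*120/(12) = 15000
    cost = 2700 + 2*120*7 + 1500 = 5880
step 4: join C via nl_idx
    card(P join C) = 15000*150/(15) = 150000
    cost = 5880 + 15000*8 + 150000 = 275880
step 5: join E via hash
    card(P join E) = 150000*80/(2) = 6000000
    cost = 275880 + 2*80*7 + 150000 = 427000

427000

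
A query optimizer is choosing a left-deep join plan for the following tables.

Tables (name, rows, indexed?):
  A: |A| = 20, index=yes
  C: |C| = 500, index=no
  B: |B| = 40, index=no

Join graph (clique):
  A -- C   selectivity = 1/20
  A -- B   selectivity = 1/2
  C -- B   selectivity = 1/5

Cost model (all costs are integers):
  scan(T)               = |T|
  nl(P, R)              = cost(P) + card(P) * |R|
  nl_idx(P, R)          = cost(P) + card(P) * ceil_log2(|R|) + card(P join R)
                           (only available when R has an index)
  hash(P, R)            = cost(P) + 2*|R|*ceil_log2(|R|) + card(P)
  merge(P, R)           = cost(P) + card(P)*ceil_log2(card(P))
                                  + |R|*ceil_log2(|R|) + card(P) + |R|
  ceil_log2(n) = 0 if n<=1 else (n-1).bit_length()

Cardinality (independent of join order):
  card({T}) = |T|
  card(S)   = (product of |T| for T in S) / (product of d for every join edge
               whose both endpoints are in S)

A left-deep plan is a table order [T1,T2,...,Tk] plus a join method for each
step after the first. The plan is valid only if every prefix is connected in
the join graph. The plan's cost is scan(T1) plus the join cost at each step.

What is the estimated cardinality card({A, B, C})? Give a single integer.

Tables in S: A(20), B(40), C(500)
Edges inside S: A-C(d=20), A-B(d=2), C-B(d=5)
numerator = 20 * 40 * 500 = 400000
denominator = 20 * 2 * 5 = 200
card(S) = 400000 / 200 = 2000

2000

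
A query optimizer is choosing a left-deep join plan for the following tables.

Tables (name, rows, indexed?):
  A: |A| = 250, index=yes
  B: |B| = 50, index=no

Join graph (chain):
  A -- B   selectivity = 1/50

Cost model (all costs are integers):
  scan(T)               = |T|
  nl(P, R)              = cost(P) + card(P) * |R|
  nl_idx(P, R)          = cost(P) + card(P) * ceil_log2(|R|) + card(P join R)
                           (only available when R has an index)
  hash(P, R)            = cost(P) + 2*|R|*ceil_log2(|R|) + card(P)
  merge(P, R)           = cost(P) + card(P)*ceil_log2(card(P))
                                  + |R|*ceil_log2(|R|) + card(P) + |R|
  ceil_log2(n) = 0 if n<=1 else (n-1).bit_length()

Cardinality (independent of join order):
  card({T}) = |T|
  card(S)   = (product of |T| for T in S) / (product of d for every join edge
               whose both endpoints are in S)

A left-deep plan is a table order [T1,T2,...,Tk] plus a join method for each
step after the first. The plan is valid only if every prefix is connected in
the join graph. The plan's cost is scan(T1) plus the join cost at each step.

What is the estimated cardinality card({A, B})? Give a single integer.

250

Tables in S: A(250), B(50)
Edges inside S: A-B(d=50)
numerator = 250 * 50 = 12500
denominator = 50 = 50
card(S) = 12500 / 50 = 250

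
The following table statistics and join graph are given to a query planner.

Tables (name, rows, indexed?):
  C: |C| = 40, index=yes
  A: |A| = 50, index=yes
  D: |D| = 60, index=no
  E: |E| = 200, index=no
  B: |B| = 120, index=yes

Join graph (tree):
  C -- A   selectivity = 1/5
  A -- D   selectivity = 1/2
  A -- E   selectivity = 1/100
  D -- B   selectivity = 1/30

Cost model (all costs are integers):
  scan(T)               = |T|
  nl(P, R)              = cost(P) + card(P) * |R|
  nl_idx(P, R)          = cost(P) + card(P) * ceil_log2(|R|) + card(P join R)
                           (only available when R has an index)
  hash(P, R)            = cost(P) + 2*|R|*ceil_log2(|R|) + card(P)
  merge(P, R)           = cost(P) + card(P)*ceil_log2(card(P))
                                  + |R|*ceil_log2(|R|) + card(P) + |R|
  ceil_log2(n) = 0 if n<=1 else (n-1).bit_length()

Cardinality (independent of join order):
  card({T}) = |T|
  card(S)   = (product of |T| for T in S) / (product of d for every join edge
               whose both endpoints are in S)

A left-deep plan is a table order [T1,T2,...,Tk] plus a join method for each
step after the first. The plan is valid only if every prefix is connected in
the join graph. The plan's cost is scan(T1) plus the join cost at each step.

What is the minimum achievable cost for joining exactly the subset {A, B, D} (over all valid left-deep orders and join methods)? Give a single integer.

Selinger DP over subsets of {A,B,D}:
  {A}: scan cost=50, card=50
  {D}: scan cost=60, card=60
  {B}: scan cost=120, card=120
  {AD}: card=1500; try (A,hash)→720, (D,hash)→820, (D,merge)→820, (A,merge)→830, (A,nl_idx)→1920, (D,nl)→3050 …(+1); best=720 via (A,hash)
  {BD}: card=240; try (B,nl_idx)→720, (D,hash)→960, (B,merge)→1440, (D,merge)→1500, (B,hash)→1800, (B,nl)→7260 …(+1); best=720 via (B,nl_idx)
  {ABD}: card=6000; try (A,hash)→1560, (A,merge)→3230, (B,hash)→3900, (A,nl_idx)→8160, (A,nl)→12720, (B,nl_idx)→17220 …(+2); best=1560 via (A,hash)

1560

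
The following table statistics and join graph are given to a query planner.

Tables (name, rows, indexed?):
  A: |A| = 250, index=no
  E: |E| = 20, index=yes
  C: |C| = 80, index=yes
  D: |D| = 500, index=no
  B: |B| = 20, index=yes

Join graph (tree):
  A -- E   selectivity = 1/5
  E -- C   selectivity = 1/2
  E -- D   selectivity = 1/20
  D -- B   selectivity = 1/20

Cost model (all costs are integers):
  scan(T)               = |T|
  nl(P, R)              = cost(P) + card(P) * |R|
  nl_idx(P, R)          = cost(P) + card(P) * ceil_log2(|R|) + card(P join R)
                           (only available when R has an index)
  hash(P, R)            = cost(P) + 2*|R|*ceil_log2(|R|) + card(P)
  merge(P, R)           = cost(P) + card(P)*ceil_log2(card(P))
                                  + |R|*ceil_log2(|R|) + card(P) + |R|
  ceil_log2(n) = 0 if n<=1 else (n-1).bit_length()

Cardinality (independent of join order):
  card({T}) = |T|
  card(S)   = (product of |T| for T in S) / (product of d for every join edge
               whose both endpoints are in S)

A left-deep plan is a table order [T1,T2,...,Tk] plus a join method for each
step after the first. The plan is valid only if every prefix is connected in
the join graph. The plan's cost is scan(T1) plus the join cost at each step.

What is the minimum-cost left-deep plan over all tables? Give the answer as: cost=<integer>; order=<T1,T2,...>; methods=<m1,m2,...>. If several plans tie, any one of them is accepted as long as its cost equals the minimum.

cost=27520; order=D,B,E,C,A; methods=hash,hash,hash,hash

Selinger DP (subsets sized 1..n):
  {A}: scan cost=250, card=250
  {E}: scan cost=20, card=20
  {C}: scan cost=80, card=80
  {D}: scan cost=500, card=500
  {B}: scan cost=20, card=20
  {AE}: card=1000; try (E,hash)→700, (A,merge)→2390, (E,nl_idx)→2500, (E,merge)→2620, (A,hash)→4040, (A,nl)→5020 …(+1); best=700 via (E,hash)
  {CE}: card=800; try (E,hash)→360, (C,merge)→780, (E,merge)→840, (C,nl_idx)→960, (C,hash)→1160, (E,nl_idx)→1280 …(+2); best=360 via (E,hash)
  {DE}: card=500; try (E,hash)→1200, (E,nl_idx)→3500, (D,merge)→5140, (E,merge)→5620, (D,hash)→9040, (D,nl)→10020 …(+1); best=1200 via (E,hash)
  {BD}: card=500; try (B,hash)→1200, (B,nl_idx)→3500, (D,merge)→5140, (B,merge)→5620, (D,hash)→9040, (D,nl)→10020 …(+1); best=1200 via (B,hash)
  {ACE}: card=40000; try (C,hash)→2820, (A,hash)→5160, (A,merge)→11410, (C,merge)→12340, (C,nl_idx)→47700, (C,nl)→80700 …(+1); best=2820 via (C,hash)
  {ADE}: card=25000; try (A,hash)→5700, (A,merge)→8450, (D,hash)→10700, (D,merge)→16700, (A,nl)→126200, (D,nl)→500700; best=5700 via (A,hash)
  {CDE}: card=20000; try (C,hash)→2820, (C,merge)→6840, (D,hash)→10160, (D,merge)→14160, (C,nl_idx)→24700, (C,nl)→41200 …(+1); best=2820 via (C,hash)
  {BDE}: card=500; try (E,hash)→1900, (B,hash)→1900, (E,nl_idx)→4200, (B,nl_idx)→4200, (E,merge)→6320, (B,merge)→6320 …(+2); best=1900 via (E,hash)
  {ACDE}: card=1000000; try (A,hash)→26820, (C,hash)→31820, (D,hash)→51820, (A,merge)→325070, (C,merge)→406340, (D,merge)→687820 …(+4); best=26820 via (A,hash)
  {ABDE}: card=25000; try (A,hash)→6400, (A,merge)→9150, (B,hash)→30900, (A,nl)→126900, (B,nl_idx)→155700, (B,merge)→405820 …(+1); best=6400 via (A,hash)
  {BCDE}: card=20000; try (C,hash)→3520, (C,merge)→7540, (B,hash)→23020, (C,nl_idx)→25400, (C,nl)→41900, (B,nl_idx)→122820 …(+2); best=3520 via (C,hash)
  {ABCDE}: card=1000000; try (A,hash)→27520, (C,hash)→32520, (A,merge)→325770, (C,merge)→407040, (B,hash)→1027020, (C,nl_idx)→1181400 …(+5); best=27520 via (A,hash)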